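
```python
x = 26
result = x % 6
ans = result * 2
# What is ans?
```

Trace:
`x = 26` → x = 26
`result = x % 6` → result = 2
`ans = result * 2` → ans = 4
So ans = 4

Answer: 4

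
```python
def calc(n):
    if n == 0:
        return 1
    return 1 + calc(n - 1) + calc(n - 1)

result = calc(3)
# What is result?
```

calc(n) = 1 + 2·calc(n-1), calc(0)=1. Closed form: (1+1)·2^3 - 1 = 15.

Answer: 15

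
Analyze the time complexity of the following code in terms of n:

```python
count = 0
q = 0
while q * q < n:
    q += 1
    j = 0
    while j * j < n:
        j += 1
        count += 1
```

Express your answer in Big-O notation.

Each loop level contributes: √n × √n. Multiplying the contributions gives O(n).

Answer: O(n)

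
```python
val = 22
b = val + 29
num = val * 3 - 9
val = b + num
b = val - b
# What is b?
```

Trace:
`val = 22` → val = 22
`b = val + 29` → b = 51
`num = val * 3 - 9` → num = 57
`val = b + num` → val = 108
`b = val - b` → b = 57
So b = 57

Answer: 57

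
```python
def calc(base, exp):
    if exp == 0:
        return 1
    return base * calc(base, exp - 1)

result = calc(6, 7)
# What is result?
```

calc(6, 7) = 6 * 6 * 6 * 6 * 6 * 6 * 6 = 279936

Answer: 279936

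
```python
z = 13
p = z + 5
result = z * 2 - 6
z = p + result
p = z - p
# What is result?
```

Trace:
`z = 13` → z = 13
`p = z + 5` → p = 18
`result = z * 2 - 6` → result = 20
`z = p + result` → z = 38
`p = z - p` → p = 20
So result = 20

Answer: 20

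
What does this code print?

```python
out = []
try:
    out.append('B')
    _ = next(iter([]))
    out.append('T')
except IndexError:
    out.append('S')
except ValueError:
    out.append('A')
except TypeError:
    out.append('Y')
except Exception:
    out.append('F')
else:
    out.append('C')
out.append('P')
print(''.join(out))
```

Execution trace: 'B' (try body) → 'F' (except Exception) → 'P' (after the try/except). Output: BFP

Answer: BFP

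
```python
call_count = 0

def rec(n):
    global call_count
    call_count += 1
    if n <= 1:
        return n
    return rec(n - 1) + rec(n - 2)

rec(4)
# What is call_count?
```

Calls(n) = 1 + Calls(n-1) + Calls(n-2); Calls(0)=Calls(1)=1. For n=4 this gives 9.

Answer: 9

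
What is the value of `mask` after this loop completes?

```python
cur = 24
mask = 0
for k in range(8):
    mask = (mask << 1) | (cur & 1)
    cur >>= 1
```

Reverse lowest 8 bits of 24
`mask` takes the values: 0 → 1 → 3 → 6 → 12 → 24

Answer: 24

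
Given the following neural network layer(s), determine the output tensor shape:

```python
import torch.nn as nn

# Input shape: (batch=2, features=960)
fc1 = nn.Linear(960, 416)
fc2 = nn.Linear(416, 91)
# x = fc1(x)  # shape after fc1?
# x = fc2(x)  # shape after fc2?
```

Input: (2, 960) -> after fc1: (2, 416) -> Output: (2, 91)

Answer: (2, 91)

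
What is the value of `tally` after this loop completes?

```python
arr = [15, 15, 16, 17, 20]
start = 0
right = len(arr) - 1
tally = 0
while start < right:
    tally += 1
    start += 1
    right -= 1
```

Iterations until pointers meet (list length 5)
`tally` takes the values: 0 → 1 → 2

Answer: 2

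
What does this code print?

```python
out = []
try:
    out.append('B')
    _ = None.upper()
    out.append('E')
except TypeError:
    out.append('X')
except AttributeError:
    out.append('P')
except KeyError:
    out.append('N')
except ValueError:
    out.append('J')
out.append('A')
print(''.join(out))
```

Execution trace: 'B' (try body) → 'P' (except AttributeError) → 'A' (after the try/except). Output: BPA

Answer: BPA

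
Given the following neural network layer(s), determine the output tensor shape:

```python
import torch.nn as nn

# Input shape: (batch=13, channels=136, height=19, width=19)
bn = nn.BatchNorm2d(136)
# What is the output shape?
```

Input: (13, 136, 19, 19) -> Output: (13, 136, 19, 19)

Answer: (13, 136, 19, 19)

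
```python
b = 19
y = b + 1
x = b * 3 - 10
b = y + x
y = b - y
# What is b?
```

Trace:
`b = 19` → b = 19
`y = b + 1` → y = 20
`x = b * 3 - 10` → x = 47
`b = y + x` → b = 67
`y = b - y` → y = 47
So b = 67

Answer: 67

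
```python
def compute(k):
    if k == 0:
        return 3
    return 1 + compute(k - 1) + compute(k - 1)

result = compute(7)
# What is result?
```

compute(k) = 1 + 2·compute(k-1), compute(0)=3. Closed form: (3+1)·2^7 - 1 = 511.

Answer: 511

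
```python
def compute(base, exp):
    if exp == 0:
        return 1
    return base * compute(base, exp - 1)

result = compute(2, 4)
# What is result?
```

compute(2, 4) = 2 * 2 * 2 * 2 = 16

Answer: 16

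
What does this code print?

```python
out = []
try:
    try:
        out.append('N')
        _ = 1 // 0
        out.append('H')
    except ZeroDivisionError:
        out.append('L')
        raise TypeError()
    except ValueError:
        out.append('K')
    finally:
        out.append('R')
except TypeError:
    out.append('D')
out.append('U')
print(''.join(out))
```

Execution trace: 'N' (inner try body) → 'L' (inner except ZeroDivisionError) → 'R' (inner finally) → 'D' (outer except TypeError) → 'U' (after the try/except). Output: NLRDU

Answer: NLRDU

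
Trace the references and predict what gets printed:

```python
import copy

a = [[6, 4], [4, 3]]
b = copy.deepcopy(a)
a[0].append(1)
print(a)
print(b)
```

Key concept: deep copy is fully independent.
Step by step:
`a = [[6, 4], [4, 3]]` → a = [[6, 4], [4, 3]]
`b = copy.deepcopy(a)` → b = [[6, 4], [4, 3]]
`a[0].append(1)` → a = [[6, 4, 1], [4, 3]]
`print(a)` → prints [[6, 4, 1], [4, 3]]
`print(b)` → prints [[6, 4], [4, 3]]

Answer:
[[6, 4, 1], [4, 3]]
[[6, 4], [4, 3]]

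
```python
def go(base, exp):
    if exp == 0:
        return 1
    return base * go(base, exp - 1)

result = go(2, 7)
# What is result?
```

go(2, 7) = 2 * 2 * 2 * 2 * 2 * 2 * 2 = 128

Answer: 128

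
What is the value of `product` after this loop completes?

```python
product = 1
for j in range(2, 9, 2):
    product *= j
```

Product of even numbers 2 to 8
`product` takes the values: 1 → 2 → 8 → 48 → 384

Answer: 384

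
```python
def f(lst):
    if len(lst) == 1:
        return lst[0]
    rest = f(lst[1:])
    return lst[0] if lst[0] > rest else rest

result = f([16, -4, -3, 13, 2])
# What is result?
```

Recursive max over [16, -4, -3, 13, 2] = 16

Answer: 16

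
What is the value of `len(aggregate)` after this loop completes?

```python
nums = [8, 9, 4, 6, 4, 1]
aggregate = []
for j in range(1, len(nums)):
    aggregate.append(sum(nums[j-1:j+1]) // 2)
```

Number of 2-element averages
`aggregate` takes the values: [] → [8] → [8, 6] → [8, 6, 5] → [8, 6, 5, 5] → [8, 6, 5, 5, 2]
So `len(aggregate)` = 5

Answer: 5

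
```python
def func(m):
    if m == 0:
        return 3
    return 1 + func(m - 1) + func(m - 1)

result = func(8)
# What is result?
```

func(m) = 1 + 2·func(m-1), func(0)=3. Closed form: (3+1)·2^8 - 1 = 1023.

Answer: 1023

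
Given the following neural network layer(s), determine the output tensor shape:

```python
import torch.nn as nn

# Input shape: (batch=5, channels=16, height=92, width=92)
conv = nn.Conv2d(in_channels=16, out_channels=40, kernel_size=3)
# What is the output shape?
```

Input: (5, 16, 92, 92) -> Output: (5, 40, 90, 90)

Answer: (5, 40, 90, 90)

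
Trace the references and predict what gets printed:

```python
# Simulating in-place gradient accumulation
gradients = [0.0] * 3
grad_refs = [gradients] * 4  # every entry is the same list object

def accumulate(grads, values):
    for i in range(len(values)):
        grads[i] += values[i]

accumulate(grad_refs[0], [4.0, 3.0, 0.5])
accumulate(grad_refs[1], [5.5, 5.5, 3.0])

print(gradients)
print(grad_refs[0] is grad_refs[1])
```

Key concept: gradient accumulation aliasing.
Step by step:
`gradients = [0.0] * 3` → gradients = [0.0, 0.0, 0.0]
`grad_refs = [gradients] * 4` → grad_refs = [[0.0, 0.0, 0.0], [0.0, 0.0, 0.0], [0.0, 0.0, 0.0], [0.0, 0.0, 0.0]]
`accumulate(grad_refs[0], [4.0, 3.0, 0.5])` → gradients = [4.0, 3.0, 0.5]; grad_refs = [[4.0, 3.0, 0.5], [4.0, 3.0, 0.5], [4.0, 3.0, 0.5], [4.0, 3.0, 0.5]]
`accumulate(grad_refs[1], [5.5, 5.5, 3.0])` → gradients = [9.5, 8.5, 3.5]; grad_refs = [[9.5, 8.5, 3.5], [9.5, 8.5, 3.5], [9.5, 8.5, 3.5], [9.5, 8.5, 3.5]]
`print(gradients)` → prints [9.5, 8.5, 3.5]
`print(grad_refs[0] is grad_refs[1])` → prints True

Answer:
[9.5, 8.5, 3.5]
True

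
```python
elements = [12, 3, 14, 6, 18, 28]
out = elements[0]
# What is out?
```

Trace:
`elements = [12, 3, 14, 6, 18, 28]` → elements = [12, 3, 14, 6, 18, 28]
`out = elements[0]` → out = 12
So out = 12

Answer: 12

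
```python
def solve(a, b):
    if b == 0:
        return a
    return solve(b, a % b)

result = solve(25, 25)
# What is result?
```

solve(25, 25) -> solve(25, 0) -> 25

Answer: 25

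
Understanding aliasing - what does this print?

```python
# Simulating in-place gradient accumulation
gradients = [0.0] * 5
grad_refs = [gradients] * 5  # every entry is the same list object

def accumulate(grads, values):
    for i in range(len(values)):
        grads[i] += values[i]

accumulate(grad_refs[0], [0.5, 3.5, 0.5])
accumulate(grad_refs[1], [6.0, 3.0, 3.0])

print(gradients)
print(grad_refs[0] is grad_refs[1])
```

Key concept: gradient accumulation aliasing.
Step by step:
`gradients = [0.0] * 5` → gradients = [0.0, 0.0, 0.0, 0.0, 0.0]
`grad_refs = [gradients] * 5` → grad_refs = [[0.0, 0.0, 0.0, 0.0, 0.0], [0.0, 0.0, 0.0, 0.0, 0.0], [0.0, 0.0, 0.0, 0.0, 0.0], [0.0, 0.0, 0.0, 0.0, 0.0], [0.0, 0.0, 0.0, 0.0, 0.0]]
`accumulate(grad_refs[0], [0.5, 3.5, 0.5])` → gradients = [0.5, 3.5, 0.5, 0.0, 0.0]; grad_refs = [[0.5, 3.5, 0.5, 0.0, 0.0], [0.5, 3.5, 0.5, 0.0, 0.0], [0.5, 3.5, 0.5, 0.0, 0.0], [0.5, 3.5, 0.5, 0.0, 0.0], [0.5, 3.5, 0.5, 0.0, 0.0]]
`accumulate(grad_refs[1], [6.0, 3.0, 3.0])` → gradients = [6.5, 6.5, 3.5, 0.0, 0.0]; grad_refs = [[6.5, 6.5, 3.5, 0.0, 0.0], [6.5, 6.5, 3.5, 0.0, 0.0], [6.5, 6.5, 3.5, 0.0, 0.0], [6.5, 6.5, 3.5, 0.0, 0.0], [6.5, 6.5, 3.5, 0.0, 0.0]]
`print(gradients)` → prints [6.5, 6.5, 3.5, 0.0, 0.0]
`print(grad_refs[0] is grad_refs[1])` → prints True

Answer:
[6.5, 6.5, 3.5, 0.0, 0.0]
True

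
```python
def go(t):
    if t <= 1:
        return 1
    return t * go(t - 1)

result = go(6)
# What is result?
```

go(6) = 6 * 5 * 4 * 3 * 2 * 1 = 720

Answer: 720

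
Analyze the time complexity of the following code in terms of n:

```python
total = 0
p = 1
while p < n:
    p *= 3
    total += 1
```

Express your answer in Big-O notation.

Each loop level contributes: log n. Multiplying the contributions gives O(log n).

Answer: O(log n)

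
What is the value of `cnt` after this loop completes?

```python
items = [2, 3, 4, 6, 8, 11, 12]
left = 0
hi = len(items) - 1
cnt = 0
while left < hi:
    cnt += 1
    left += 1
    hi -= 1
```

Iterations until pointers meet (list length 7)
`cnt` takes the values: 0 → 1 → 2 → 3

Answer: 3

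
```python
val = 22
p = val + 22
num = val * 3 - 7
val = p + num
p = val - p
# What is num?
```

Trace:
`val = 22` → val = 22
`p = val + 22` → p = 44
`num = val * 3 - 7` → num = 59
`val = p + num` → val = 103
`p = val - p` → p = 59
So num = 59

Answer: 59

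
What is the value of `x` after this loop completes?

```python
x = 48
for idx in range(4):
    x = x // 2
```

Halve 4 times: 48 // 2^4 = 3
`x` takes the values: 48 → 24 → 12 → 6 → 3

Answer: 3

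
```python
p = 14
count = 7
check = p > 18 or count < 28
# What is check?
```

Trace:
`p = 14` → p = 14
`count = 7` → count = 7
`check = p > 18 or count < 28` → check = True
So check = True

Answer: True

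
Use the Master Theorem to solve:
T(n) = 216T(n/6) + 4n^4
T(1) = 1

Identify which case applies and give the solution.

a=216, b=6, f(n)=4n^4. log_6(216) = 3. Since c=4 > 3 and the regularity condition holds (216(n/6)^4 = (216/6^4)n^4 with 216/6^4 < 1), Case 3 applies: T(n) = Θ(f(n)) = O(n^4).

Answer: O(n^4) - Case 3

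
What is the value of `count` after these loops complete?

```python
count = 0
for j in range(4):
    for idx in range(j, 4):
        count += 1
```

Upper triangle: 4 + 3 + ... + 1
`count` takes the values: 0 → 1 → 2 → 3 → 4 → 5 → 6 → 7 → 8 → 9 → 10

Answer: 10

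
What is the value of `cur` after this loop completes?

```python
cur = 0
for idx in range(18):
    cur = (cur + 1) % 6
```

Increment mod 6, 18 times = 0
`cur` takes the values: 0 → 1 → 2 → 3 → 4 → 5 → 0 → 1 → 2 → 3 → 4 → 5 → 0 → 1 → 2 → 3 → 4 → 5 → 0

Answer: 0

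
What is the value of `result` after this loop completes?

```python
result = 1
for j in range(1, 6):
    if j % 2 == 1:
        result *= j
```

Product of odd numbers 1 to 5
`result` takes the values: 1 → 3 → 15

Answer: 15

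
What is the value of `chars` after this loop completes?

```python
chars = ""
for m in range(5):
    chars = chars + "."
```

Repeat '.' 5 times
`chars` takes the values: "" → "." → ".." → "..." → "...." → "....."

Answer: "....."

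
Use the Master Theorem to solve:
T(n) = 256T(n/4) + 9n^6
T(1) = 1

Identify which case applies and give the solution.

a=256, b=4, f(n)=9n^6. log_4(256) = 4. Since c=6 > 4 and the regularity condition holds (256(n/4)^6 = (256/4^6)n^6 with 256/4^6 < 1), Case 3 applies: T(n) = Θ(f(n)) = O(n^6).

Answer: O(n^6) - Case 3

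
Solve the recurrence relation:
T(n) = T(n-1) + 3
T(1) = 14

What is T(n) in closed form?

Unrolling: T(n) = T(1) + 3·(n-1) = 14 + 3(n-1) = 3n + 11.

Answer: T(n) = 3n + 11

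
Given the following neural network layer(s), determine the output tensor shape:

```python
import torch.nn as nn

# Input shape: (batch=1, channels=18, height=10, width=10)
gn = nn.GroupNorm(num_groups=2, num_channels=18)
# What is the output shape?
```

Input: (1, 18, 10, 10) -> Output: (1, 18, 10, 10)

Answer: (1, 18, 10, 10)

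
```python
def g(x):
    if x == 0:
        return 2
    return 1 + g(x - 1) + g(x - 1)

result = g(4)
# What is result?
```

g(x) = 1 + 2·g(x-1), g(0)=2. Closed form: (2+1)·2^4 - 1 = 47.

Answer: 47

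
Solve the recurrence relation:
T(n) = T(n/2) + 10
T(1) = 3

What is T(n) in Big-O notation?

Each step divides n by 2 and adds 10. After log_2(n) steps we reach T(1)=3. So T(n) = 10·log_2(n) + 3 = O(log n).

Answer: O(log n)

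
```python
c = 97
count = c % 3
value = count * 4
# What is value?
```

Trace:
`c = 97` → c = 97
`count = c % 3` → count = 1
`value = count * 4` → value = 4
So value = 4

Answer: 4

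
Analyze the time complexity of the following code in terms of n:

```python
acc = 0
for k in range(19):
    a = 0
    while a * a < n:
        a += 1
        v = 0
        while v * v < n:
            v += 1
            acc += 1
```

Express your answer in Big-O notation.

Each loop level contributes: 1 × √n × √n. Multiplying the contributions gives O(n).

Answer: O(n)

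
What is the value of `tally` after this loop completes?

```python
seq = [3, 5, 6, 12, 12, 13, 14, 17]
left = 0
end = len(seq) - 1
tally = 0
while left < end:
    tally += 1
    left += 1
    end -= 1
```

Iterations until pointers meet (list length 8)
`tally` takes the values: 0 → 1 → 2 → 3 → 4

Answer: 4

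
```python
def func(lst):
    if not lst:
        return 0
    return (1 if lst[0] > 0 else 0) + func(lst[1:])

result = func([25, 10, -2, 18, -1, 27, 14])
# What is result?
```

Count of positive elements in [25, 10, -2, 18, -1, 27, 14] = 5

Answer: 5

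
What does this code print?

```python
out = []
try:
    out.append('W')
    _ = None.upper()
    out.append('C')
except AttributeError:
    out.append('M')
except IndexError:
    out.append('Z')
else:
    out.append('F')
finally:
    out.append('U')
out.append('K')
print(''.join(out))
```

Execution trace: 'W' (try body) → 'M' (except AttributeError) → 'U' (finally) → 'K' (after the try/except). Output: WMUK

Answer: WMUK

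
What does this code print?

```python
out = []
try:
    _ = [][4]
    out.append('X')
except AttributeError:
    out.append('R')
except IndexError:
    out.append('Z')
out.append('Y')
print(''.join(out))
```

Execution trace: 'Z' (except IndexError) → 'Y' (after the try/except). Output: ZY

Answer: ZY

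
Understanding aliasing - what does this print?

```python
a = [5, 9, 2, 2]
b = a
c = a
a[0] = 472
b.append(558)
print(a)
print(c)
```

Key concept: multiple aliases.
Step by step:
`a = [5, 9, 2, 2]` → a = [5, 9, 2, 2]
`b = a` → b = [5, 9, 2, 2] (same object as a)
`c = a` → c = [5, 9, 2, 2] (same object as a, b)
`a[0] = 472` → a = [472, 9, 2, 2] (same object as b, c); b = [472, 9, 2, 2] (same object as a, c); c = [472, 9, 2, 2] (same object as a, b)
`b.append(558)` → a = [472, 9, 2, 2, 558] (same object as b, c); b = [472, 9, 2, 2, 558] (same object as a, c); c = [472, 9, 2, 2, 558] (same object as a, b)
`print(a)` → prints [472, 9, 2, 2, 558]
`print(c)` → prints [472, 9, 2, 2, 558]

Answer:
[472, 9, 2, 2, 558]
[472, 9, 2, 2, 558]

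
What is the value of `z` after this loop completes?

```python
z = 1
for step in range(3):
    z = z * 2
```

Multiply by 2, 3 times: 1 * 2^3 = 8
`z` takes the values: 1 → 2 → 4 → 8

Answer: 8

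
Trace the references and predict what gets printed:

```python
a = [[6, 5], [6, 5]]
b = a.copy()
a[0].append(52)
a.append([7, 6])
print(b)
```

Key concept: shallow copy with nested lists.
Step by step:
`a = [[6, 5], [6, 5]]` → a = [[6, 5], [6, 5]]
`b = a.copy()` → b = [[6, 5], [6, 5]]
`a[0].append(52)` → a = [[6, 5, 52], [6, 5]]; b = [[6, 5, 52], [6, 5]]
`a.append([7, 6])` → a = [[6, 5, 52], [6, 5], [7, 6]]
`print(b)` → prints [[6, 5, 52], [6, 5]]

Answer: [[6, 5, 52], [6, 5]]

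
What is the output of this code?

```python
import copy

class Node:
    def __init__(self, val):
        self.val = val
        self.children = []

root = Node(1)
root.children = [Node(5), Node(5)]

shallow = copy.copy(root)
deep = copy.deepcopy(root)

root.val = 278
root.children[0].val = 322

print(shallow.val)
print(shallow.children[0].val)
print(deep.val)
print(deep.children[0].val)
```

Key concept: deep copy with custom objects.
Step by step:
`root = Node(1)` → root = Node(val=1, children=[])
`root.children = [Node(5), Node(5)]` → root = Node(val=1, children=[Node(val=5, children=[]), Node(val=5, children=[])])
`shallow = copy.copy(root)` → shallow = Node(val=1, children=[Node(val=5, children=[]), Node(val=5, children=[])])
`deep = copy.deepcopy(root)` → deep = Node(val=1, children=[Node(val=5, children=[]), Node(val=5, children=[])])
`root.val = 278` → root = Node(val=278, children=[Node(val=5, children=[]), Node(val=5, children=[])])
`root.children[0].val = 322` → root = Node(val=278, children=[Node(val=322, children=[]), Node(val=5, children=[])]); shallow = Node(val=1, children=[Node(val=322, children=[]), Node(val=5, children=[])])
`print(shallow.val)` → prints 1
`print(shallow.children[0].val)` → prints 322
`print(deep.val)` → prints 1
`print(deep.children[0].val)` → prints 5

Answer:
1
322
1
5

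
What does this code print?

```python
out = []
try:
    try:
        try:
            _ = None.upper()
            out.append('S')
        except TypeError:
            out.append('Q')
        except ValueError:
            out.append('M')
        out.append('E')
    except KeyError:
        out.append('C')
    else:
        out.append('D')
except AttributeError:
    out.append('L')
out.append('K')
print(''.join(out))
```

Execution trace: 'L' (outer except AttributeError) → 'K' (after the try/except). Output: LK

Answer: LK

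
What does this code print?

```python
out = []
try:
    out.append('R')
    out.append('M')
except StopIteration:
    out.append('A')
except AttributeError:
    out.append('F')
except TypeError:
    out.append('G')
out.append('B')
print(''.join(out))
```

Execution trace: 'R' (try body) → 'M' (try body, no exception) → 'B' (after the try/except). Output: RMB

Answer: RMB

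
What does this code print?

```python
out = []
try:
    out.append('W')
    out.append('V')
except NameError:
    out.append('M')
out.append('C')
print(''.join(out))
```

Execution trace: 'W' (try body) → 'V' (try body, no exception) → 'C' (after the try/except). Output: WVC

Answer: WVC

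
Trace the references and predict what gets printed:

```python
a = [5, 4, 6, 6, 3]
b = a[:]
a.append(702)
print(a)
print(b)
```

Key concept: slice [:] creates copy.
Step by step:
`a = [5, 4, 6, 6, 3]` → a = [5, 4, 6, 6, 3]
`b = a[:]` → b = [5, 4, 6, 6, 3]
`a.append(702)` → a = [5, 4, 6, 6, 3, 702]
`print(a)` → prints [5, 4, 6, 6, 3, 702]
`print(b)` → prints [5, 4, 6, 6, 3]

Answer:
[5, 4, 6, 6, 3, 702]
[5, 4, 6, 6, 3]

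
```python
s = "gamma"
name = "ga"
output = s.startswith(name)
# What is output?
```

Trace:
`s = "gamma"` → s = 'gamma'
`name = "ga"` → name = 'ga'
`output = s.startswith(name)` → output = True
So output = True

Answer: True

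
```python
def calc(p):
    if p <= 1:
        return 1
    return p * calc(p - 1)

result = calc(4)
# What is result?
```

calc(4) = 4 * 3 * 2 * 1 = 24

Answer: 24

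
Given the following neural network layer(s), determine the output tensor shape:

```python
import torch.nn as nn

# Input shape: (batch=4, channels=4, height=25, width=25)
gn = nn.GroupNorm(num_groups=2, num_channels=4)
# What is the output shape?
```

Input: (4, 4, 25, 25) -> Output: (4, 4, 25, 25)

Answer: (4, 4, 25, 25)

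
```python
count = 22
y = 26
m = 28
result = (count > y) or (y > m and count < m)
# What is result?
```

Trace:
`count = 22` → count = 22
`y = 26` → y = 26
`m = 28` → m = 28
`result = (count > y) or (y > m and count < m)` → result = False
So result = False

Answer: False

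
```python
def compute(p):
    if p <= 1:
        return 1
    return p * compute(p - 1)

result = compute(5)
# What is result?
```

compute(5) = 5 * 4 * 3 * 2 * 1 = 120

Answer: 120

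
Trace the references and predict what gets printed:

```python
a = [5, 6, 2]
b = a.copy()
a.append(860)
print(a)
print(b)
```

Key concept: list.copy() creates independent copy.
Step by step:
`a = [5, 6, 2]` → a = [5, 6, 2]
`b = a.copy()` → b = [5, 6, 2]
`a.append(860)` → a = [5, 6, 2, 860]
`print(a)` → prints [5, 6, 2, 860]
`print(b)` → prints [5, 6, 2]

Answer:
[5, 6, 2, 860]
[5, 6, 2]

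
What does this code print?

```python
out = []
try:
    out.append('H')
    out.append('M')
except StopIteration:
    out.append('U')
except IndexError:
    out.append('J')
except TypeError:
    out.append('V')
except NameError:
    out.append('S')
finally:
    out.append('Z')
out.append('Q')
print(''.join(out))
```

Execution trace: 'H' (try body) → 'M' (try body, no exception) → 'Z' (finally) → 'Q' (after the try/except). Output: HMZQ

Answer: HMZQ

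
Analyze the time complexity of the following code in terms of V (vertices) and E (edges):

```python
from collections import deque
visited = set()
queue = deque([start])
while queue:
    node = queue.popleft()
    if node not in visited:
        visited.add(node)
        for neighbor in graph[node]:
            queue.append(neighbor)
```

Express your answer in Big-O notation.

This is Breadth-first search on a graph. Time complexity: O(V + E).

Answer: O(V + E)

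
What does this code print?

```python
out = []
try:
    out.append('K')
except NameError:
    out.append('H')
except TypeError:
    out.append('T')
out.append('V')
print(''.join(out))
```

Execution trace: 'K' (try body, no exception) → 'V' (after the try/except). Output: KV

Answer: KV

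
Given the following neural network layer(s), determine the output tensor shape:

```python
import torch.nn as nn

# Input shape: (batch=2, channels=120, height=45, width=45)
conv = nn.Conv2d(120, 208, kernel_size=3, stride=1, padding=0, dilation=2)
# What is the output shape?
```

Input: (2, 120, 45, 45) -> Output: (2, 208, 41, 41)

Answer: (2, 208, 41, 41)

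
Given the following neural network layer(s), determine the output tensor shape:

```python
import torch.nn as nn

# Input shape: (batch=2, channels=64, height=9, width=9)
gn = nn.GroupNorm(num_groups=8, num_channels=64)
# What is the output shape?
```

Input: (2, 64, 9, 9) -> Output: (2, 64, 9, 9)

Answer: (2, 64, 9, 9)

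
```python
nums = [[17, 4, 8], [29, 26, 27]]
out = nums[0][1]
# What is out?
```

Trace:
`nums = [[17, 4, 8], [29, 26, 27]]` → nums = [[17, 4, 8], [29, 26, 27]]
`out = nums[0][1]` → out = 4
So out = 4

Answer: 4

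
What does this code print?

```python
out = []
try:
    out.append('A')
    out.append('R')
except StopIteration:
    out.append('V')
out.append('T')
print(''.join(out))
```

Execution trace: 'A' (try body) → 'R' (try body, no exception) → 'T' (after the try/except). Output: ART

Answer: ART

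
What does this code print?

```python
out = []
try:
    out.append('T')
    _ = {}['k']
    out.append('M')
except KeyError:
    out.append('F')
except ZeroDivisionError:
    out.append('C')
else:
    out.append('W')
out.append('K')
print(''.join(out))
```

Execution trace: 'T' (try body) → 'F' (except KeyError) → 'K' (after the try/except). Output: TFK

Answer: TFK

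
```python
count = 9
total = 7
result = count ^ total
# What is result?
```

Trace:
`count = 9` → count = 9
`total = 7` → total = 7
`result = count ^ total` → result = 14
So result = 14

Answer: 14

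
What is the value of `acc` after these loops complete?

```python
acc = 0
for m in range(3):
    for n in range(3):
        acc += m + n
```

Sum of all m+n for m,n in 3x3
`acc` takes the values: 0 → 1 → 3 → 4 → 6 → 9 → 11 → 14 → 18

Answer: 18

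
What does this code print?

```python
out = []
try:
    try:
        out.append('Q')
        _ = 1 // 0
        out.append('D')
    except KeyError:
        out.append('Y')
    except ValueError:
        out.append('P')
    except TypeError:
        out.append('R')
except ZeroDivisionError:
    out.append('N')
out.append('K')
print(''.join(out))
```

Execution trace: 'Q' (try body) → 'N' (outer except ZeroDivisionError) → 'K' (after the try/except). Output: QNK

Answer: QNK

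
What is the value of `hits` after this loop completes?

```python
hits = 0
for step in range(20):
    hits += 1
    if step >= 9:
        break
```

Loop breaks when step reaches 9, hits is 10
`hits` takes the values: 0 → 1 → 2 → 3 → 4 → 5 → 6 → 7 → 8 → 9 → 10

Answer: 10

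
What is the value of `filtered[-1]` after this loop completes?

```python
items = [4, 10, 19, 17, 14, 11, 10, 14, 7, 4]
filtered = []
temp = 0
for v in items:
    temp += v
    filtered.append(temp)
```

Cumulative sum ends at 110
`filtered` takes the values: [] → [4] → [4, 14] → [4, 14, 33] → [4, 14, 33, 50] → [4, 14, 33, 50, 64] → [4, 14, 33, 50, 64, 75] → [4, 14, 33, 50, 64, 75, 85] → [4, 14, 33, 50, 64, 75, 85, 99] → [4, 14, 33, 50, 64, 75, 85, 99, 106] → [4, 14, 33, 50, 64, 75, 85, 99, 106, 110]
So `filtered[-1]` = 110

Answer: 110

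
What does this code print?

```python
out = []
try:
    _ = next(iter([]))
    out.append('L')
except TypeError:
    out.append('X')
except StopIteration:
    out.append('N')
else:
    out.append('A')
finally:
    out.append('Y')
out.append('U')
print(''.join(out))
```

Execution trace: 'N' (except StopIteration) → 'Y' (finally) → 'U' (after the try/except). Output: NYU

Answer: NYU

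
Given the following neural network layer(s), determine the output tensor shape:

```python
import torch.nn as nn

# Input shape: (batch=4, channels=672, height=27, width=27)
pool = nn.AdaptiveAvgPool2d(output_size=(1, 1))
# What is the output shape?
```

Input: (4, 672, 27, 27) -> Output: (4, 672, 1, 1)

Answer: (4, 672, 1, 1)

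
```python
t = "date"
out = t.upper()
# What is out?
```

Trace:
`t = "date"` → t = 'date'
`out = t.upper()` → out = 'DATE'
So out = 'DATE'

Answer: 'DATE'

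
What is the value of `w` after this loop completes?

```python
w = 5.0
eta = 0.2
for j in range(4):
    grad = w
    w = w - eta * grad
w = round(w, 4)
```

Gradient descent: w = 5.0 * (1 - 0.2)^4
`w` takes the values: 5.0 → 4.0 → 3.2 → 2.56 → 2.048

Answer: 2.048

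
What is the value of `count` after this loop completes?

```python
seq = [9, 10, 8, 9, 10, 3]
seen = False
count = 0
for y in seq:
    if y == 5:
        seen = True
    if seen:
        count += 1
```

Count elements after first 5 in [9, 10, 8, 9, 10, 3]
`count` takes the values: 0

Answer: 0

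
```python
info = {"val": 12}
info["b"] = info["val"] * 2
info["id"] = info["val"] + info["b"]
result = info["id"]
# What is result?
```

Trace:
`info = {"val": 12}` → info = {'val': 12}
`info["b"] = info["val"] * 2` → info = {'val': 12, 'b': 24}
`info["id"] = info["val"] + info["b"]` → info = {'val': 12, 'b': 24, 'id': 36}
`result = info["id"]` → result = 36
So result = 36

Answer: 36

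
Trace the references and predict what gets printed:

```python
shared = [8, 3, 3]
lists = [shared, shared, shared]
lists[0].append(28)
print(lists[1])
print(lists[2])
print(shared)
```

Key concept: list of same reference.
Step by step:
`shared = [8, 3, 3]` → shared = [8, 3, 3]
`lists = [shared, shared, shared]` → lists = [[8, 3, 3], [8, 3, 3], [8, 3, 3]]
`lists[0].append(28)` → shared = [8, 3, 3, 28]; lists = [[8, 3, 3, 28], [8, 3, 3, 28], [8, 3, 3, 28]]
`print(lists[1])` → prints [8, 3, 3, 28]
`print(lists[2])` → prints [8, 3, 3, 28]
`print(shared)` → prints [8, 3, 3, 28]

Answer:
[8, 3, 3, 28]
[8, 3, 3, 28]
[8, 3, 3, 28]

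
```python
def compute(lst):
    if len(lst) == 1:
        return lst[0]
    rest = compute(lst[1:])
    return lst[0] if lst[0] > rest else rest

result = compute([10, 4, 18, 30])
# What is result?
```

Recursive max over [10, 4, 18, 30] = 30

Answer: 30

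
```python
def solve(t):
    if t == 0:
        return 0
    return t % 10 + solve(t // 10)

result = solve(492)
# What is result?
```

Sum of digits of 492: 2 + 9 + 4 = 15

Answer: 15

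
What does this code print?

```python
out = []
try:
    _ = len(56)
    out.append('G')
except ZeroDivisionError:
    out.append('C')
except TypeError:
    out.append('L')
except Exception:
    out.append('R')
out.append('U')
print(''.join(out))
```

Execution trace: 'L' (except TypeError) → 'U' (after the try/except). Output: LU

Answer: LU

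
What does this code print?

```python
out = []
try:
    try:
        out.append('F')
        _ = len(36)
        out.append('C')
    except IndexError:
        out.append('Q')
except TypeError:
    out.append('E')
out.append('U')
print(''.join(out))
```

Execution trace: 'F' (inner try body) → 'E' (outer except TypeError) → 'U' (after the try/except). Output: FEU

Answer: FEU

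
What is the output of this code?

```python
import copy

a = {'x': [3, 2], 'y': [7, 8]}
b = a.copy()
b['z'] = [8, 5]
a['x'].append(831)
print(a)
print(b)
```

Key concept: shallow copy of dict with mutable values.
Step by step:
`a = {'x': [3, 2], 'y': [7, 8]}` → a = {'x': [3, 2], 'y': [7, 8]}
`b = a.copy()` → b = {'x': [3, 2], 'y': [7, 8]}
`b['z'] = [8, 5]` → b = {'x': [3, 2], 'y': [7, 8], 'z': [8, 5]}
`a['x'].append(831)` → a = {'x': [3, 2, 831], 'y': [7, 8]}; b = {'x': [3, 2, 831], 'y': [7, 8], 'z': [8, 5]}
`print(a)` → prints {'x': [3, 2, 831], 'y': [7, 8]}
`print(b)` → prints {'x': [3, 2, 831], 'y': [7, 8], 'z': [8, 5]}

Answer:
{'x': [3, 2, 831], 'y': [7, 8]}
{'x': [3, 2, 831], 'y': [7, 8], 'z': [8, 5]}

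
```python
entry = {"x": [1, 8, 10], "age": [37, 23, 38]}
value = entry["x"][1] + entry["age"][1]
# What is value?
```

Trace:
`entry = {"x": [1, 8, 10], "age": [37, 23, 38]}` → entry = {'x': [1, 8, 10], 'age': [37, 23, 38]}
`value = entry["x"][1] + entry["age"][1]` → value = 31
So value = 31

Answer: 31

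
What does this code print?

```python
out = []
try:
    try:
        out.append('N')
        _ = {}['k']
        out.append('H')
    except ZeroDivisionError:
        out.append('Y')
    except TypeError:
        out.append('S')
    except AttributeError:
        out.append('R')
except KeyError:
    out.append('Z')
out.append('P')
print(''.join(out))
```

Execution trace: 'N' (try body) → 'Z' (outer except KeyError) → 'P' (after the try/except). Output: NZP

Answer: NZP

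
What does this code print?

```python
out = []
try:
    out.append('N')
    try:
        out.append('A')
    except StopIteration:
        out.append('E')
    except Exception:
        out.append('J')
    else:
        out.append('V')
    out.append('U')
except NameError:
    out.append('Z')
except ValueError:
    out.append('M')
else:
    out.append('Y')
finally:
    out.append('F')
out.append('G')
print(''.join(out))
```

Execution trace: 'N' (try body) → 'A' (inner try body, no exception) → 'V' (inner else) → 'U' (try body, no exception) → 'Y' (else) → 'F' (finally) → 'G' (after the try/except). Output: NAVUYFG

Answer: NAVUYFG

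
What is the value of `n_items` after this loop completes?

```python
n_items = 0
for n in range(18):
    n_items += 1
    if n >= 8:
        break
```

Loop breaks when n reaches 8, n_items is 9
`n_items` takes the values: 0 → 1 → 2 → 3 → 4 → 5 → 6 → 7 → 8 → 9

Answer: 9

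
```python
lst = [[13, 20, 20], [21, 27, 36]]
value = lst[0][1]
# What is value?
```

Trace:
`lst = [[13, 20, 20], [21, 27, 36]]` → lst = [[13, 20, 20], [21, 27, 36]]
`value = lst[0][1]` → value = 20
So value = 20

Answer: 20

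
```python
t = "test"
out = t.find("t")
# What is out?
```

Trace:
`t = "test"` → t = 'test'
`out = t.find("t")` → out = 0
So out = 0

Answer: 0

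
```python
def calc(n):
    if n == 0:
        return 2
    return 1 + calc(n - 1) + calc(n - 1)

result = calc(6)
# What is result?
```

calc(n) = 1 + 2·calc(n-1), calc(0)=2. Closed form: (2+1)·2^6 - 1 = 191.

Answer: 191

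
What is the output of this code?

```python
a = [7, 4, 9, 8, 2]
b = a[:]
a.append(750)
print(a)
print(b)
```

Key concept: slice [:] creates copy.
Step by step:
`a = [7, 4, 9, 8, 2]` → a = [7, 4, 9, 8, 2]
`b = a[:]` → b = [7, 4, 9, 8, 2]
`a.append(750)` → a = [7, 4, 9, 8, 2, 750]
`print(a)` → prints [7, 4, 9, 8, 2, 750]
`print(b)` → prints [7, 4, 9, 8, 2]

Answer:
[7, 4, 9, 8, 2, 750]
[7, 4, 9, 8, 2]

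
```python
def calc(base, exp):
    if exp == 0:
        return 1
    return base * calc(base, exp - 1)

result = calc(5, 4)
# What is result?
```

calc(5, 4) = 5 * 5 * 5 * 5 = 625

Answer: 625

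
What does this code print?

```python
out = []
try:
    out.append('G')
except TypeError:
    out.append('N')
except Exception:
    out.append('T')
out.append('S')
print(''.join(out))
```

Execution trace: 'G' (try body, no exception) → 'S' (after the try/except). Output: GS

Answer: GS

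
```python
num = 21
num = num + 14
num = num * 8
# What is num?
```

Trace:
`num = 21` → num = 21
`num = num + 14` → num = 35
`num = num * 8` → num = 280
So num = 280

Answer: 280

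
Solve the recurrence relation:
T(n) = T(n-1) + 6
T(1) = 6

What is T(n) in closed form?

Unrolling: T(n) = T(1) + 6·(n-1) = 6 + 6(n-1) = 6n.

Answer: T(n) = 6n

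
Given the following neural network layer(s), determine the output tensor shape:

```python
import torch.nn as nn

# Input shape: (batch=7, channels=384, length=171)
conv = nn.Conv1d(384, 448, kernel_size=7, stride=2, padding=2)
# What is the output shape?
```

Input: (7, 384, 171) -> Output: (7, 448, 85)

Answer: (7, 448, 85)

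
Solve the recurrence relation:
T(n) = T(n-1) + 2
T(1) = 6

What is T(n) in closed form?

Unrolling: T(n) = T(1) + 2·(n-1) = 6 + 2(n-1) = 2n + 4.

Answer: T(n) = 2n + 4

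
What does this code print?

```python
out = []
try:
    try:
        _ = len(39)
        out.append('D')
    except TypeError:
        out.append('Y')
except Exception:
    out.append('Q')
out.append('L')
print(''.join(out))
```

Execution trace: 'Y' (inner except TypeError) → 'L' (after the try/except). Output: YL

Answer: YL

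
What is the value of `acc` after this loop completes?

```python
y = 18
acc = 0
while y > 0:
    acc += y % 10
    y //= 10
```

Sum digits of 18
`acc` takes the values: 0 → 8 → 9

Answer: 9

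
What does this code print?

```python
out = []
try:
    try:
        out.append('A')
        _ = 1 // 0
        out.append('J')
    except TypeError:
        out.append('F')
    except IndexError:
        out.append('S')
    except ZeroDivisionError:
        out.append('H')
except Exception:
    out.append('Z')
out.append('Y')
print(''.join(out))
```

Execution trace: 'A' (inner try body) → 'H' (inner except ZeroDivisionError) → 'Y' (after the try/except). Output: AHY

Answer: AHY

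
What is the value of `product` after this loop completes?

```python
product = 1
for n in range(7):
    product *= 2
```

2^7 = 128
`product` takes the values: 1 → 2 → 4 → 8 → 16 → 32 → 64 → 128

Answer: 128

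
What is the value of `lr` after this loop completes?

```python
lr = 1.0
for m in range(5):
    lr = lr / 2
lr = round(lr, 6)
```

Halving LR 5 times: 1 / 2^5
`lr` takes the values: 1.0 → 0.5 → 0.25 → 0.125 → 0.0625 → 0.03125

Answer: 0.03125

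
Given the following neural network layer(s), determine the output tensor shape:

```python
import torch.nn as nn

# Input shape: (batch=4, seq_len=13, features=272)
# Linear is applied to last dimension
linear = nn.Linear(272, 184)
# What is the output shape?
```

Input: (4, 13, 272) -> Output: (4, 13, 184)

Answer: (4, 13, 184)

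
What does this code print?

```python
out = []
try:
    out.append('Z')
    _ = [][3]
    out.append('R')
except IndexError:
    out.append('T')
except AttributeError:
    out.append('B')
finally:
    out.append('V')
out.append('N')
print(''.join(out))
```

Execution trace: 'Z' (try body) → 'T' (except IndexError) → 'V' (finally) → 'N' (after the try/except). Output: ZTVN

Answer: ZTVN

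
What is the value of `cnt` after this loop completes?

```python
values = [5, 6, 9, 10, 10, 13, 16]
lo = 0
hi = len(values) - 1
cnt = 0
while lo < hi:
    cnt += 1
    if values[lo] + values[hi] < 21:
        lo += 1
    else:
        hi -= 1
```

Steps to find pair summing to 21
`cnt` takes the values: 0 → 1 → 2 → 3 → 4 → 5 → 6

Answer: 6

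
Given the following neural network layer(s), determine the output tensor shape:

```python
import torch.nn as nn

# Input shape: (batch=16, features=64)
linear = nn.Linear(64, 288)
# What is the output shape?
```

Input: (16, 64) -> Output: (16, 288)

Answer: (16, 288)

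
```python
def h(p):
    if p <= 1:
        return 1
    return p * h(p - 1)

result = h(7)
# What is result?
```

h(7) = 7 * 6 * 5 * 4 * 3 * 2 * 1 = 5040

Answer: 5040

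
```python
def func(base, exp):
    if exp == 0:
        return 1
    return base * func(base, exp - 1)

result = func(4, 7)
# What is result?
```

func(4, 7) = 4 * 4 * 4 * 4 * 4 * 4 * 4 = 16384

Answer: 16384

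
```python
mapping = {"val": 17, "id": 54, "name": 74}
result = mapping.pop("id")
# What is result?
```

Trace:
`mapping = {"val": 17, "id": 54, "name": 74}` → mapping = {'val': 17, 'id': 54, 'name': 74}
`result = mapping.pop("id")` → mapping = {'val': 17, 'name': 74}; result = 54
So result = 54

Answer: 54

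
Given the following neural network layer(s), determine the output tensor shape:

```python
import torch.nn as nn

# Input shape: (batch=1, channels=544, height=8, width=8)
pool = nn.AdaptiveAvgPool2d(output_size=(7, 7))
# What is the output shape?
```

Input: (1, 544, 8, 8) -> Output: (1, 544, 7, 7)

Answer: (1, 544, 7, 7)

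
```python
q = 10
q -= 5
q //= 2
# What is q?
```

Trace:
`q = 10` → q = 10
`q -= 5` → q = 5
`q //= 2` → q = 2
So q = 2

Answer: 2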